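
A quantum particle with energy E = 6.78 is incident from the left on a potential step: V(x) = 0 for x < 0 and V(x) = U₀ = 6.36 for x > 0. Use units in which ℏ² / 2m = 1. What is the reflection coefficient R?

On each side the TISE gives plane waves with k = √(2m(E − V))/ℏ: k₁ = √(2·½·6.78) = 2.604, k₂ = √(2·½·0.42) = 0.6481.
Matching ψ and ψ′ at x = 0 gives r = (k₁ − k₂)/(k₁ + k₂), so R = r² = 0.3617 and T = 1 − R = 0.6383.

R = 0.362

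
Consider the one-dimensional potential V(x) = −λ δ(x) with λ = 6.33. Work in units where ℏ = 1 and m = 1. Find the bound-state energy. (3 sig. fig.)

The bound state is ψ(x) = √κ e^{−κ|x|}. The derivative jump ψ'(0⁺) − ψ'(0⁻) = −(2mλ/ℏ²)ψ(0) fixes κ = mλ/ℏ² = 6.330.
Then E = −ℏ²κ²/(2m) = −mλ²/(2ℏ²) = -20.03.

E = -20.0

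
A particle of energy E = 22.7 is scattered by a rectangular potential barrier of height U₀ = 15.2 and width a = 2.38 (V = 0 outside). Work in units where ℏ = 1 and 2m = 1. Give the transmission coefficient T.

Above the barrier the interior wavenumber is k₂ = √(2m(E − U₀))/ℏ = 2.739, giving phase k₂a = 6.518.
T = [1 + U₀² sin²(k₂a) / (4E(E − U₀))]⁻¹ = 1/1.018 = 0.982.

T = 0.982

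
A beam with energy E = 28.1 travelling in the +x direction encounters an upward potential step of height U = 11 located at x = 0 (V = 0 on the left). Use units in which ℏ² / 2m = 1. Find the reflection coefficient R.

The wavenumbers are k₁ = √(2mE)/ℏ = 5.301 on the left and k₂ = √(2m(E − U))/ℏ = 4.135 on the right.
Matching ψ and ψ′ at x = 0 gives r = (k₁ − k₂)/(k₁ + k₂), so R = r² = 0.01526 and T = 1 − R = 0.9847.

R = 0.0153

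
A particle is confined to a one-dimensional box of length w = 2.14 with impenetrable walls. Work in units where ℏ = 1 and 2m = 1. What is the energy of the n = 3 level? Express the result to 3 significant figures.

E = 19.4

The infinite-well eigenfunctions ψ_n = √(2/w) sin(nπx/w) vanish at both walls, giving E_n = n²π²ℏ²/(2mw²).
E_3 = 3² × π² / (2 × 0.5 × 2.14²) = 19.40.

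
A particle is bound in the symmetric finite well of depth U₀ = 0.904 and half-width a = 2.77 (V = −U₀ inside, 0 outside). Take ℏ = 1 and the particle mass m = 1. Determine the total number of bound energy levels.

N = 3

Define the well-strength parameter z₀ = (a/ℏ)√(2mU₀) = 2.77 × √(2·1·0.904) = 3.725.
The even/odd transcendental equations gain one root per π/2 in z₀, giving N = 1 + ⌊2z₀/π⌋ = 1 + ⌊2.371⌋ = 3.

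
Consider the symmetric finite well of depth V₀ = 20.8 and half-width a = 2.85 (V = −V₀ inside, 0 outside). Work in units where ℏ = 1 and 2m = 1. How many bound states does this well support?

The dimensionless depth is z₀ = a√(2mV₀)/ℏ = 2.85 × √(20.80) = 13.00.
The even/odd transcendental equations gain one root per π/2 in z₀, giving N = 1 + ⌊2z₀/π⌋ = 1 + ⌊8.275⌋ = 9.

N = 9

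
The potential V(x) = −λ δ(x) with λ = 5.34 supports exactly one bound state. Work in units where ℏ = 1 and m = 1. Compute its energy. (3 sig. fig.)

The bound state is ψ(x) = √κ e^{−κ|x|}. The derivative jump ψ'(0⁺) − ψ'(0⁻) = −(2mλ/ℏ²)ψ(0) fixes κ = mλ/ℏ² = 5.340.
Then E = −ℏ²κ²/(2m) = −mλ²/(2ℏ²) = -14.26.

E = -14.3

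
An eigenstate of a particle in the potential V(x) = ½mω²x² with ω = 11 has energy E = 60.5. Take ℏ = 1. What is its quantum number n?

Invert E_n = (n + ½)ℏω: n = E/ℏω − ½ = 5.000, so n = 5.

n = 5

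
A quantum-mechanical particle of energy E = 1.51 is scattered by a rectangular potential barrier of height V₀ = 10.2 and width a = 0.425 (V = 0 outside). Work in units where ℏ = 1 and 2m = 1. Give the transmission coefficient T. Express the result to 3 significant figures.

Since E < V₀ the interior solution is evanescent with decay constant κ = √(2m(V₀ − E))/ℏ = 2.948.
κa = 1.253, sinh(κa) = 1.607.
Matching ψ, ψ′ at both faces gives T = [1 + V₀² sinh²(κa) / (4E(V₀ − E))]⁻¹ = 1/6.121 = 0.163.

T = 0.163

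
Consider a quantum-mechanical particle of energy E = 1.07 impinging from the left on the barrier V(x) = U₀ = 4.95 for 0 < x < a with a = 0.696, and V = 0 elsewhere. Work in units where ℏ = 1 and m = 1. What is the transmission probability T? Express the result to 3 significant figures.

Since E < U₀ the interior solution is evanescent with decay constant κ = √(2m(U₀ − E))/ℏ = 2.786.
κa = 1.939, sinh(κa) = 3.403.
Matching ψ, ψ′ at both faces gives T = [1 + U₀² sinh²(κa) / (4E(U₀ − E))]⁻¹ = 1/18.09 = 0.0553.

T = 0.0553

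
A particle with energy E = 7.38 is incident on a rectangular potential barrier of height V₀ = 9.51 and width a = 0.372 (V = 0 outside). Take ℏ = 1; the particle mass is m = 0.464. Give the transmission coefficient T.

T = 0.699

E < V₀: inside the barrier ψ ∝ e^{±κx} with κ = √(2m(V₀ − E))/ℏ = 1.406.
κa = 0.5230, sinh(κa) = 0.5472.
The exact tunnelling result is T⁻¹ = 1 + V₀² sinh²(κa) / [4E(V₀ − E)] = 1.431, so T = 0.699.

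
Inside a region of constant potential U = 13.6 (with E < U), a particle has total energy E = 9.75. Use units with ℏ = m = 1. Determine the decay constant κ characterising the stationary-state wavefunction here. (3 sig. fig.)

κ = 2.77

Since E < U the TISE in this region is ψ'' = κ²ψ with κ = √(2m(U − E))/ℏ.
κ = √(2 × 1 × 3.85) = 2.775.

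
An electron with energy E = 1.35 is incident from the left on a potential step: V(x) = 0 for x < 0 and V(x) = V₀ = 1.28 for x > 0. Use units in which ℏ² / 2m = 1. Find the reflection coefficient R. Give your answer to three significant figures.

R = 0.396

The wavenumbers are k₁ = √(2mE)/ℏ = 1.162 on the left and k₂ = √(2m(E − V₀))/ℏ = 0.2646 on the right.
Continuity of ψ and ψ′ at the step yields the reflection amplitude r = (k₁ − k₂)/(k₁ + k₂) = 0.6290; thus R = |r|² = 0.3957, T = 0.6043.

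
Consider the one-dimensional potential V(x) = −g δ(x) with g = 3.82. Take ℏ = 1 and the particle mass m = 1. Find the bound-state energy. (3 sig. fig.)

E = -7.30

For x ≠ 0 the bound state is ψ ∝ e^{−κ|x|}; integrating the TISE across the delta gives the cusp condition 2κ = 2mg/ℏ², so κ = 3.820.
Then E = −ℏ²κ²/(2m) = −mg²/(2ℏ²) = -7.296.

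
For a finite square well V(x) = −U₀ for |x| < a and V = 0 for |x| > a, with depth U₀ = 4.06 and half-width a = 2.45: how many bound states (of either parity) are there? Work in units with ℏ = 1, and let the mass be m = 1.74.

N = 6

Define the well-strength parameter z₀ = (a/ℏ)√(2mU₀) = 2.45 × √(2·1.74·4.06) = 9.209.
A new bound state (alternating even/odd) appears each time z₀ passes a multiple of π/2, so N = ⌊2z₀/π⌋ + 1 = ⌊5.863⌋ + 1 = 6.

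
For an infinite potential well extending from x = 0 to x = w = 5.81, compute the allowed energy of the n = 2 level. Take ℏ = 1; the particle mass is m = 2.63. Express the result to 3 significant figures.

The infinite-well eigenfunctions ψ_n = √(2/w) sin(nπx/w) vanish at both walls, giving E_n = n²π²ℏ²/(2mw²).
E_2 = 2² × π² / (2 × 2.63 × 5.81²) = 0.2223.

E = 0.222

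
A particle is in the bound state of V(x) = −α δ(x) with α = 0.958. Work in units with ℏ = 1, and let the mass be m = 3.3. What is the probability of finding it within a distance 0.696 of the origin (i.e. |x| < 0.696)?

P = 0.988

The normalised bound state is ψ = √κ e^{−κ|x|} with κ = mα/ℏ² = 3.161.
P(|x| < d) = ∫_{−d}^{d} κ e^{−2κ|x|} dx = 1 − e^{−2κd} = 1 − e^{−4.401} = 0.9877.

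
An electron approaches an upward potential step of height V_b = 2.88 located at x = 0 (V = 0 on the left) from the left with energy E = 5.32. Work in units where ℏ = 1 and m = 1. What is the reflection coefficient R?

R = 0.0370

The wavenumbers are k₁ = √(2mE)/ℏ = 3.262 on the left and k₂ = √(2m(E − V_b))/ℏ = 2.209 on the right.
Matching ψ and ψ′ at x = 0 gives r = (k₁ − k₂)/(k₁ + k₂), so R = r² = 0.03703 and T = 1 − R = 0.9630.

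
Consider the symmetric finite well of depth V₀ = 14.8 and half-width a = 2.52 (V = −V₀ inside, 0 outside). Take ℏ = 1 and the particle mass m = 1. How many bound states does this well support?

Define the well-strength parameter z₀ = (a/ℏ)√(2mV₀) = 2.52 × √(2·1·14.8) = 13.71.
The even/odd transcendental equations gain one root per π/2 in z₀, giving N = 1 + ⌊2z₀/π⌋ = 1 + ⌊8.728⌋ = 9.

N = 9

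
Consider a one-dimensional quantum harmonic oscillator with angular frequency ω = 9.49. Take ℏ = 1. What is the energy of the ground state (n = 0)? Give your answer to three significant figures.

Using E_n = (n + ½)ℏω: E_0 = 0.5 × 9.49 = 4.745.

E = 4.75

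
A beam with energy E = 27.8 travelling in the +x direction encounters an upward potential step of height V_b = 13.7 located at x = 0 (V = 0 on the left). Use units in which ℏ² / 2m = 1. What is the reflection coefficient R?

The wavenumbers are k₁ = √(2mE)/ℏ = 5.273 on the left and k₂ = √(2m(E − V_b))/ℏ = 3.755 on the right.
Continuity of ψ and ψ′ at the step yields the reflection amplitude r = (k₁ − k₂)/(k₁ + k₂) = 0.1681; thus R = |r|² = 0.02826, T = 0.9717.

R = 0.0283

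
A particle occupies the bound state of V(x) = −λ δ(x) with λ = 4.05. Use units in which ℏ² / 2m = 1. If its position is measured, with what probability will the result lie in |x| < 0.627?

The normalised bound state is ψ = √κ e^{−κ|x|} with κ = mλ/ℏ² = 2.025.
P(|x| < d) = ∫_{−d}^{d} κ e^{−2κ|x|} dx = 1 − e^{−2κd} = 1 − e^{−2.539} = 0.9211.

P = 0.921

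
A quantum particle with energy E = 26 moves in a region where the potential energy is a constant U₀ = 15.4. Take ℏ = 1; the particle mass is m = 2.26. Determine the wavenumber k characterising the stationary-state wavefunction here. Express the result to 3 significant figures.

k = 6.92

With E > U₀ the solution is oscillatory, ψ ∝ e^{±ikx} with k = √(2m(E − U₀))/ℏ.
k = √(2 × 2.26 × 10.6) = 6.922.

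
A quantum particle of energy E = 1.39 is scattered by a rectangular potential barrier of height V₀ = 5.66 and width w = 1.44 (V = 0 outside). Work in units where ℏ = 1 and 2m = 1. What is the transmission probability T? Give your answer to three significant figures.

T = 0.00770

Since E < V₀ the interior solution is evanescent with decay constant κ = √(2m(V₀ − E))/ℏ = 2.066.
κw = 2.976, sinh(κw) = 9.775.
The exact tunnelling result is T⁻¹ = 1 + V₀² sinh²(κw) / [4E(V₀ − E)] = 129.9, so T = 0.00770.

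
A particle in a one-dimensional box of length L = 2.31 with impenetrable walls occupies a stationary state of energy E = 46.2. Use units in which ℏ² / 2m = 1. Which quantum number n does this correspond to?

n = 5

From E_n = n²π²ℏ²/(2mL²) invert to n = √(2mL²E)/(πℏ).
n = (2.31/π) × √(2 × 0.5 × 46.2) = 4.998 → n = 5.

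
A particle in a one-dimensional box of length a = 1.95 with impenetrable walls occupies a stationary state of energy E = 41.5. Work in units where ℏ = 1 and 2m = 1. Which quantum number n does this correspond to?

For an infinite well E_n = n²π²ℏ²/(2ma²), so n = (a/πℏ)√(2mE).
n = (1.95/π) × √(2 × 0.5 × 41.5) = 3.999 → n = 4.

n = 4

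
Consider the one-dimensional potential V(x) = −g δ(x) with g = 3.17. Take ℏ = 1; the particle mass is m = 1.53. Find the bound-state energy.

For x ≠ 0 the bound state is ψ ∝ e^{−κ|x|}; integrating the TISE across the delta gives the cusp condition 2κ = 2mg/ℏ², so κ = 4.850.
Then E = −ℏ²κ²/(2m) = −mg²/(2ℏ²) = -7.687.

E = -7.69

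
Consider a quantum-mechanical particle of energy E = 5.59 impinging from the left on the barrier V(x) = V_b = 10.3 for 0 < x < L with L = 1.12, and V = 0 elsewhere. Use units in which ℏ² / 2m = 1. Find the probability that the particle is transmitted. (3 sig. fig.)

E < V_b: inside the barrier ψ ∝ e^{±κx} with κ = √(2m(V_b − E))/ℏ = 2.170.
κL = 2.431, sinh(κL) = 5.639.
The exact tunnelling result is T⁻¹ = 1 + V_b² sinh²(κL) / [4E(V_b − E)] = 33.04, so T = 0.0303.

T = 0.0303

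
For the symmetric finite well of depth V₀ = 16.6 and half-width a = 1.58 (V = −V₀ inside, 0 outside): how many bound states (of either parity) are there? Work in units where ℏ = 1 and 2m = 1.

N = 5

The dimensionless depth is z₀ = a√(2mV₀)/ℏ = 1.58 × √(16.60) = 6.437.
A new bound state (alternating even/odd) appears each time z₀ passes a multiple of π/2, so N = ⌊2z₀/π⌋ + 1 = ⌊4.098⌋ + 1 = 5.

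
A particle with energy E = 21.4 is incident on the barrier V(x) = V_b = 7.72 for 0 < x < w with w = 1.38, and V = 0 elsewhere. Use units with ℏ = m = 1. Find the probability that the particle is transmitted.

T = 0.968

E > V_b: inside the barrier k₂ = √(2m(E − V_b))/ℏ = 5.231, k₂w = 7.218.
Matching at both interfaces gives T⁻¹ = 1 + V_b² sin²(k₂w) / [4E(E − V_b)] = 1.033, hence T = 0.968.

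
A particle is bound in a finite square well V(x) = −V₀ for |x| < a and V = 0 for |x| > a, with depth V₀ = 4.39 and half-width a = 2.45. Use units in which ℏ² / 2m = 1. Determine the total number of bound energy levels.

N = 4

The dimensionless depth is z₀ = a√(2mV₀)/ℏ = 2.45 × √(4.390) = 5.133.
The even/odd transcendental equations gain one root per π/2 in z₀, giving N = 1 + ⌊2z₀/π⌋ = 1 + ⌊3.268⌋ = 4.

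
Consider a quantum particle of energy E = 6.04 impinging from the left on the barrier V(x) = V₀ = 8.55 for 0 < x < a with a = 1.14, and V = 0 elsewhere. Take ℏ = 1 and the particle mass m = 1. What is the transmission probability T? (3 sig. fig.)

E < V₀: inside the barrier ψ ∝ e^{±κx} with κ = √(2m(V₀ − E))/ℏ = 2.241.
κa = 2.554, sinh(κa) = 6.392.
The exact tunnelling result is T⁻¹ = 1 + V₀² sinh²(κa) / [4E(V₀ − E)] = 50.25, so T = 0.0199.

T = 0.0199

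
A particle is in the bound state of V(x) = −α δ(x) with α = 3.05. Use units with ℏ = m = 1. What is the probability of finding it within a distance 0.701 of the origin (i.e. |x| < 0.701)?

P = 0.986

The normalised bound state is ψ = √κ e^{−κ|x|} with κ = mα/ℏ² = 3.050.
P(|x| < d) = ∫_{−d}^{d} κ e^{−2κ|x|} dx = 1 − e^{−2κd} = 1 − e^{−4.276} = 0.9861.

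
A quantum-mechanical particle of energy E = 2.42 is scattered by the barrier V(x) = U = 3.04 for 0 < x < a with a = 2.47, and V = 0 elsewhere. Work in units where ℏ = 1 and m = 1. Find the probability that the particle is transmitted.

T = 0.0106

E < U: inside the barrier ψ ∝ e^{±κx} with κ = √(2m(U − E))/ℏ = 1.114.
κa = 2.750, sinh(κa) = 7.793.
The exact tunnelling result is T⁻¹ = 1 + U² sinh²(κa) / [4E(U − E)] = 94.52, so T = 0.0106.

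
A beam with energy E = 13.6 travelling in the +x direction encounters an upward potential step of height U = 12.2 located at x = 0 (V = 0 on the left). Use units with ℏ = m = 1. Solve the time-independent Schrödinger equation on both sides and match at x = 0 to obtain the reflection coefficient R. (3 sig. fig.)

On each side the TISE gives plane waves with k = √(2m(E − V))/ℏ: k₁ = √(2·1·13.6) = 5.215, k₂ = √(2·1·1.4) = 1.673.
Matching ψ and ψ′ at x = 0 gives r = (k₁ − k₂)/(k₁ + k₂), so R = r² = 0.2644 and T = 1 − R = 0.7356.

R = 0.264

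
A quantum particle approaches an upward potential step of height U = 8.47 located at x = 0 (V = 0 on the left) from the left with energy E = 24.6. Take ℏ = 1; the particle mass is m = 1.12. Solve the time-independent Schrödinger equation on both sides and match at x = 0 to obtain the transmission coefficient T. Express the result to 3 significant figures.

The wavenumbers are k₁ = √(2mE)/ℏ = 7.423 on the left and k₂ = √(2m(E − U))/ℏ = 6.011 on the right.
Matching ψ and ψ′ at x = 0 gives r = (k₁ − k₂)/(k₁ + k₂), so R = r² = 0.01105 and T = 1 − R = 0.9889.

T = 0.989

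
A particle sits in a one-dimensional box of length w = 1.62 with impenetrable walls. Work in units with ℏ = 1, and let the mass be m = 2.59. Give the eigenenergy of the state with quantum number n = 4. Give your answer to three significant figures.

Requiring ψ(0) = ψ(w) = 0 quantises k = nπ/w, hence E_n = ℏ²k²/2m = n²π²ℏ²/(2mw²).
E_4 = 4² × π² / (2 × 2.59 × 1.62²) = 11.62.

E = 11.6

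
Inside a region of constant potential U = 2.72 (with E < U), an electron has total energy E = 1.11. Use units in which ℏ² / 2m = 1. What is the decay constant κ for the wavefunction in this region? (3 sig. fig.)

κ = 1.27

Since E < U the TISE in this region is ψ'' = κ²ψ with κ = √(2m(U − E))/ℏ.
κ = √(2 × 0.5 × 1.61) = 1.269.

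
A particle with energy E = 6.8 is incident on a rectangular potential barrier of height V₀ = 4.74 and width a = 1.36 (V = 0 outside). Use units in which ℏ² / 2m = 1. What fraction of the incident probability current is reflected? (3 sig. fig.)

R = 0.257

Above the barrier the interior wavenumber is k₂ = √(2m(E − V₀))/ℏ = 1.435, giving phase k₂a = 1.952.
T = [1 + V₀² sin²(k₂a) / (4E(E − V₀))]⁻¹ = 1/1.345 = 0.743.
R = 1 − T = 0.257.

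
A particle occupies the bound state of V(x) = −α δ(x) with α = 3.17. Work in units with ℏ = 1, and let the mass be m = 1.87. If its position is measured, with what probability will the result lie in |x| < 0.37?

P = 0.988

The normalised bound state is ψ = √κ e^{−κ|x|} with κ = mα/ℏ² = 5.928.
P(|x| < d) = ∫_{−d}^{d} κ e^{−2κ|x|} dx = 1 − e^{−2κd} = 1 − e^{−4.387} = 0.9876.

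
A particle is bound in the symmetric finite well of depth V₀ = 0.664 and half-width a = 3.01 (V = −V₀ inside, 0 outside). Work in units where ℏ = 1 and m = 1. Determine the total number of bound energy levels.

Define the well-strength parameter z₀ = (a/ℏ)√(2mV₀) = 3.01 × √(2·1·0.664) = 3.469.
The even/odd transcendental equations gain one root per π/2 in z₀, giving N = 1 + ⌊2z₀/π⌋ = 1 + ⌊2.208⌋ = 3.

N = 3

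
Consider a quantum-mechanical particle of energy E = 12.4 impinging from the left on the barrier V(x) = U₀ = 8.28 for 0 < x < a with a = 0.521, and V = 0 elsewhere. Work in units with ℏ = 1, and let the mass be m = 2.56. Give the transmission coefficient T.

E > U₀: inside the barrier k₂ = √(2m(E − U₀))/ℏ = 4.593, k₂a = 2.393.
T = [1 + U₀² sin²(k₂a) / (4E(E − U₀))]⁻¹ = 1/1.155 = 0.865.

T = 0.865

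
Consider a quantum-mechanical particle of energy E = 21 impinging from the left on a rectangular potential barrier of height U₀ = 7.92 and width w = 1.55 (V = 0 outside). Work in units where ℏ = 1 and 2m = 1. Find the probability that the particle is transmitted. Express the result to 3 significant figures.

T = 0.978

E > U₀: inside the barrier k₂ = √(2m(E − U₀))/ℏ = 3.617, k₂w = 5.606.
Matching at both interfaces gives T⁻¹ = 1 + U₀² sin²(k₂w) / [4E(E − U₀)] = 1.022, hence T = 0.978.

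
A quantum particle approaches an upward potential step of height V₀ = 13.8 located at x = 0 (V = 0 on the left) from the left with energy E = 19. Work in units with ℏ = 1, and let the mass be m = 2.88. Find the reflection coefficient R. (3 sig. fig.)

The wavenumbers are k₁ = √(2mE)/ℏ = 10.46 on the left and k₂ = √(2m(E − V₀))/ℏ = 5.473 on the right.
Continuity of ψ and ψ′ at the step yields the reflection amplitude r = (k₁ − k₂)/(k₁ + k₂) = 0.3131; thus R = |r|² = 0.09801, T = 0.9020.

R = 0.0980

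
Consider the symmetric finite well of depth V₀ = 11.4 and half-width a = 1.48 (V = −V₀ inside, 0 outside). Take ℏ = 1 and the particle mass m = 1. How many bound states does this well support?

N = 5

Define the well-strength parameter z₀ = (a/ℏ)√(2mV₀) = 1.48 × √(2·1·11.4) = 7.067.
The even/odd transcendental equations gain one root per π/2 in z₀, giving N = 1 + ⌊2z₀/π⌋ = 1 + ⌊4.499⌋ = 5.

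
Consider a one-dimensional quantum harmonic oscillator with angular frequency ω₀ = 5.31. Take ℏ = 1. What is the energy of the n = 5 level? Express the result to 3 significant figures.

Using E_n = (n + ½)ℏω₀: E_5 = 5.5 × 5.31 = 29.21.

E = 29.2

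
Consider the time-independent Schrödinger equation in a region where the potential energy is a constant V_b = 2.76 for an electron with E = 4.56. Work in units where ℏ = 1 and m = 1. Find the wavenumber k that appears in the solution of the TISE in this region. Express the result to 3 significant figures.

k = 1.90

With E > V_b the solution is oscillatory, ψ ∝ e^{±ikx} with k = √(2m(E − V_b))/ℏ.
k = √(2 × 1 × 1.8) = 1.897.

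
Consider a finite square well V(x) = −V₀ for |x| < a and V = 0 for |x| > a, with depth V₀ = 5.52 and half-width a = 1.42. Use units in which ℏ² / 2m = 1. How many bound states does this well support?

The dimensionless depth is z₀ = a√(2mV₀)/ℏ = 1.42 × √(5.520) = 3.336.
The even/odd transcendental equations gain one root per π/2 in z₀, giving N = 1 + ⌊2z₀/π⌋ = 1 + ⌊2.124⌋ = 3.

N = 3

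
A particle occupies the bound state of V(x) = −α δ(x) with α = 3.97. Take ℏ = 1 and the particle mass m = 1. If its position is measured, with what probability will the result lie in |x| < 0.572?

P = 0.989

The normalised bound state is ψ = √κ e^{−κ|x|} with κ = mα/ℏ² = 3.970.
P(|x| < d) = ∫_{−d}^{d} κ e^{−2κ|x|} dx = 1 − e^{−2κd} = 1 − e^{−4.542} = 0.9893.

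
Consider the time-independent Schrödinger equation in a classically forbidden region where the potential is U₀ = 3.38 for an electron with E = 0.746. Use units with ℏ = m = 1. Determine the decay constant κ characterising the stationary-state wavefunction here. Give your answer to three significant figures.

κ = 2.30

Since E < U₀ the TISE in this region is ψ'' = κ²ψ with κ = √(2m(U₀ − E))/ℏ.
κ = √(2 × 1 × 2.634) = 2.295.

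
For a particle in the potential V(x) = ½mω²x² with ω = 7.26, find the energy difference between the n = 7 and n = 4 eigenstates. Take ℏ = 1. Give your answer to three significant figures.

ΔE = 21.8

E_n = ℏω(n + ½), so ΔE = (7 − 4) ℏω = 3 × 7.26 = 21.78.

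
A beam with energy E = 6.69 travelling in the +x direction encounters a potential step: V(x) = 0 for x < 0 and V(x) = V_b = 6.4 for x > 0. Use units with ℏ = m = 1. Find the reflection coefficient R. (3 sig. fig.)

R = 0.429

On each side the TISE gives plane waves with k = √(2m(E − V))/ℏ: k₁ = √(2·1·6.69) = 3.658, k₂ = √(2·1·0.29) = 0.7616.
Continuity of ψ and ψ′ at the step yields the reflection amplitude r = (k₁ − k₂)/(k₁ + k₂) = 0.6554; thus R = |r|² = 0.4295, T = 0.5705.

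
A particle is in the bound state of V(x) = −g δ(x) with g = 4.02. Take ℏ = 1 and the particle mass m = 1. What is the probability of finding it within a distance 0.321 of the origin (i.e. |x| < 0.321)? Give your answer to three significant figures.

The normalised bound state is ψ = √κ e^{−κ|x|} with κ = mg/ℏ² = 4.020.
P(|x| < d) = ∫_{−d}^{d} κ e^{−2κ|x|} dx = 1 − e^{−2κd} = 1 − e^{−2.581} = 0.9243.

P = 0.924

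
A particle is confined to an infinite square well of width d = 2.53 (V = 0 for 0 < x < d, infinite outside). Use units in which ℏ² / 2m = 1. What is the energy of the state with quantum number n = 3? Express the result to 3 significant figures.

E = 13.9

Requiring ψ(0) = ψ(d) = 0 quantises k = nπ/d, hence E_n = ℏ²k²/2m = n²π²ℏ²/(2md²).
E_3 = 3² × π² / (2 × 0.5 × 2.53²) = 13.88.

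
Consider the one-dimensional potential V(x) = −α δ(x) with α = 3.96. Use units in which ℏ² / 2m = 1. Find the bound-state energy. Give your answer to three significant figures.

E = -3.92

The bound state is ψ(x) = √κ e^{−κ|x|}. The derivative jump ψ'(0⁺) − ψ'(0⁻) = −(2mα/ℏ²)ψ(0) fixes κ = mα/ℏ² = 1.980.
Then E = −ℏ²κ²/(2m) = −mα²/(2ℏ²) = -3.920.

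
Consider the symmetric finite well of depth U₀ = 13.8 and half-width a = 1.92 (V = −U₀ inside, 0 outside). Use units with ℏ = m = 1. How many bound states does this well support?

The dimensionless depth is z₀ = a√(2mU₀)/ℏ = 1.92 × √(27.60) = 10.09.
The even/odd transcendental equations gain one root per π/2 in z₀, giving N = 1 + ⌊2z₀/π⌋ = 1 + ⌊6.421⌋ = 7.

N = 7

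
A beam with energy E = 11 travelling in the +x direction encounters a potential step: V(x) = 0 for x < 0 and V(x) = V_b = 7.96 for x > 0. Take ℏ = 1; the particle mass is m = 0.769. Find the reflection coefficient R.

R = 0.0966

On each side the TISE gives plane waves with k = √(2m(E − V))/ℏ: k₁ = √(2·0.769·11) = 4.113, k₂ = √(2·0.769·3.04) = 2.162.
Matching ψ and ψ′ at x = 0 gives r = (k₁ − k₂)/(k₁ + k₂), so R = r² = 0.09664 and T = 1 − R = 0.9034.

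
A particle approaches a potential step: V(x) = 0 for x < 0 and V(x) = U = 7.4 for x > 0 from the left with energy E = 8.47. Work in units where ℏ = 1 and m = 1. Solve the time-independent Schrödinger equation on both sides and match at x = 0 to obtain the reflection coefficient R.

The wavenumbers are k₁ = √(2mE)/ℏ = 4.116 on the left and k₂ = √(2m(E − U))/ℏ = 1.463 on the right.
Continuity of ψ and ψ′ at the step yields the reflection amplitude r = (k₁ − k₂)/(k₁ + k₂) = 0.4755; thus R = |r|² = 0.2261, T = 0.7739.

R = 0.226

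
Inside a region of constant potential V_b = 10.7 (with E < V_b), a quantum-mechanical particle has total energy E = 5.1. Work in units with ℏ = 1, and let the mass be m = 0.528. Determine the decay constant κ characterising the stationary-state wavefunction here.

κ = 2.43

Since E < V_b the TISE in this region is ψ'' = κ²ψ with κ = √(2m(V_b − E))/ℏ.
κ = √(2 × 0.528 × 5.6) = 2.432.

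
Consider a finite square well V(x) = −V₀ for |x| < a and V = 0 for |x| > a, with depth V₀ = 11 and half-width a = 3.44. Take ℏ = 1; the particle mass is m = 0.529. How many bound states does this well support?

Define the well-strength parameter z₀ = (a/ℏ)√(2mV₀) = 3.44 × √(2·0.529·11) = 11.74.
The even/odd transcendental equations gain one root per π/2 in z₀, giving N = 1 + ⌊2z₀/π⌋ = 1 + ⌊7.471⌋ = 8.

N = 8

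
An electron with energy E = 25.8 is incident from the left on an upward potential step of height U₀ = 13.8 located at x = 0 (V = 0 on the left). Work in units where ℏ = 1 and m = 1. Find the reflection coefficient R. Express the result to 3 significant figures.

R = 0.0357

The wavenumbers are k₁ = √(2mE)/ℏ = 7.183 on the left and k₂ = √(2m(E − U₀))/ℏ = 4.899 on the right.
Continuity of ψ and ψ′ at the step yields the reflection amplitude r = (k₁ − k₂)/(k₁ + k₂) = 0.1891; thus R = |r|² = 0.03575, T = 0.9643.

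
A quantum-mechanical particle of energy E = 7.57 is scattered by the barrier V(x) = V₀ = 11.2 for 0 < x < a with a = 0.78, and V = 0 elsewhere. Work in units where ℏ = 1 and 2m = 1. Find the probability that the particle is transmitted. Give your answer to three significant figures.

E < V₀: inside the barrier ψ ∝ e^{±κx} with κ = √(2m(V₀ − E))/ℏ = 1.905.
κa = 1.486, sinh(κa) = 2.097.
Matching ψ, ψ′ at both faces gives T = [1 + V₀² sinh²(κa) / (4E(V₀ − E))]⁻¹ = 1/6.017 = 0.166.

T = 0.166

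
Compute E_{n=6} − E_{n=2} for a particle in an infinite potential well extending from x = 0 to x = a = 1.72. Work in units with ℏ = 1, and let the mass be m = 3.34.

E_n = n²π²ℏ²/(2ma²), so ΔE = (6² − 2²) π²ℏ²/(2ma²).
ΔE = 32 × π² / (2 × 3.34 × 1.72²) = 15.98.

ΔE = 16.0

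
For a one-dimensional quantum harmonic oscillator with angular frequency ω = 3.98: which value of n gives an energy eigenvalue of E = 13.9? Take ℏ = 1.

n = 3

E_n = ℏω(n + ½) ⇒ n = E/(ℏω) − ½ = 13.9/3.98 − 0.5 = 2.992 → n = 3.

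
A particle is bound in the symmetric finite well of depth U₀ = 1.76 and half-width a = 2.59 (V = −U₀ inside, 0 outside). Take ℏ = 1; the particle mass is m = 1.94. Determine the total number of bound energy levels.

N = 5

Define the well-strength parameter z₀ = (a/ℏ)√(2mU₀) = 2.59 × √(2·1.94·1.76) = 6.768.
The even/odd transcendental equations gain one root per π/2 in z₀, giving N = 1 + ⌊2z₀/π⌋ = 1 + ⌊4.309⌋ = 5.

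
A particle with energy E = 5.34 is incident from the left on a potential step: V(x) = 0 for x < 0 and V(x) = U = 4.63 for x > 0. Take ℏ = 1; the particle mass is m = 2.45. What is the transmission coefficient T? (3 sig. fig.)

On each side the TISE gives plane waves with k = √(2m(E − V))/ℏ: k₁ = √(2·2.45·5.34) = 5.115, k₂ = √(2·2.45·0.71) = 1.865.
Matching ψ and ψ′ at x = 0 gives r = (k₁ − k₂)/(k₁ + k₂), so R = r² = 0.2168 and T = 1 − R = 0.7832.

T = 0.783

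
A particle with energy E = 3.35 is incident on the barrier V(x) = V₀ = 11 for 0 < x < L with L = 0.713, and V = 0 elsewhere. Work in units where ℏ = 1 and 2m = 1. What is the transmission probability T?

Since E < V₀ the interior solution is evanescent with decay constant κ = √(2m(V₀ − E))/ℏ = 2.766.
κL = 1.972, sinh(κL) = 3.523.
The exact tunnelling result is T⁻¹ = 1 + V₀² sinh²(κL) / [4E(V₀ − E)] = 15.65, so T = 0.0639.

T = 0.0639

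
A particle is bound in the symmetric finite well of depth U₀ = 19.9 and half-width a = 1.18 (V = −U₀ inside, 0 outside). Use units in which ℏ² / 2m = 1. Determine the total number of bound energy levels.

Define the well-strength parameter z₀ = (a/ℏ)√(2mU₀) = 1.18 × √(2·0.5·19.9) = 5.264.
The even/odd transcendental equations gain one root per π/2 in z₀, giving N = 1 + ⌊2z₀/π⌋ = 1 + ⌊3.351⌋ = 4.

N = 4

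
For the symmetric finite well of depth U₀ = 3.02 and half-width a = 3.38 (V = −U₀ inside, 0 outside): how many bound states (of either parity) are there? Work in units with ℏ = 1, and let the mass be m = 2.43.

N = 9

The dimensionless depth is z₀ = a√(2mU₀)/ℏ = 3.38 × √(14.68) = 12.95.
A new bound state (alternating even/odd) appears each time z₀ passes a multiple of π/2, so N = ⌊2z₀/π⌋ + 1 = ⌊8.244⌋ + 1 = 9.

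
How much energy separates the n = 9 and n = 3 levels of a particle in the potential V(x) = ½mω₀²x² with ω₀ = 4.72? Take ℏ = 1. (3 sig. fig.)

ΔE = 28.3

E_n = ℏω₀(n + ½), so ΔE = (9 − 3) ℏω₀ = 6 × 4.72 = 28.32.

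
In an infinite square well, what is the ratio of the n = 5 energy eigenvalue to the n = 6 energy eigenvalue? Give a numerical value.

0.694444

E_n = n²π²ℏ²/(2mL²) so the ratio is n₂²/n₁² = 25/36 = 0.694444.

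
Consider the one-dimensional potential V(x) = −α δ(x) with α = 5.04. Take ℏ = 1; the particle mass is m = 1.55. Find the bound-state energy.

The bound state is ψ(x) = √κ e^{−κ|x|}. The derivative jump ψ'(0⁺) − ψ'(0⁻) = −(2mα/ℏ²)ψ(0) fixes κ = mα/ℏ² = 7.812.
Then E = −ℏ²κ²/(2m) = −mα²/(2ℏ²) = -19.69.

E = -19.7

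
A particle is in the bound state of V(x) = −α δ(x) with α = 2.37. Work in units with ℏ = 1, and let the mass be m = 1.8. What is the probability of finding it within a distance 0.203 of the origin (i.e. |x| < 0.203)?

The normalised bound state is ψ = √κ e^{−κ|x|} with κ = mα/ℏ² = 4.266.
P(|x| < d) = ∫_{−d}^{d} κ e^{−2κ|x|} dx = 1 − e^{−2κd} = 1 − e^{−1.732} = 0.8231.

P = 0.823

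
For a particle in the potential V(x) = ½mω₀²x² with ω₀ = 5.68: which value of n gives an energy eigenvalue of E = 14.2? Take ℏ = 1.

E_n = ℏω₀(n + ½) ⇒ n = E/(ℏω₀) − ½ = 14.2/5.68 − 0.5 = 2.000 → n = 2.

n = 2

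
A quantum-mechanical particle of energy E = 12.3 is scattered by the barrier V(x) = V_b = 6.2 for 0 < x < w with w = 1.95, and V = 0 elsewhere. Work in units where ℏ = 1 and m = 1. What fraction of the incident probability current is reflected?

Above the barrier the interior wavenumber is k₂ = √(2m(E − V_b))/ℏ = 3.493, giving phase k₂w = 6.811.
T = [1 + V_b² sin²(k₂w) / (4E(E − V_b))]⁻¹ = 1/1.032 = 0.969.
R = 1 − T = 0.0315.

R = 0.0315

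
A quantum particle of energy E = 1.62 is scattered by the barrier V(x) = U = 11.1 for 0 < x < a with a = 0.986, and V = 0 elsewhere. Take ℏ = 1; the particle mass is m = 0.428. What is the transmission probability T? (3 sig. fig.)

T = 0.00725

Since E < U the interior solution is evanescent with decay constant κ = √(2m(U − E))/ℏ = 2.849.
κa = 2.809, sinh(κa) = 8.265.
The exact tunnelling result is T⁻¹ = 1 + U² sinh²(κa) / [4E(U − E)] = 138.0, so T = 0.00725.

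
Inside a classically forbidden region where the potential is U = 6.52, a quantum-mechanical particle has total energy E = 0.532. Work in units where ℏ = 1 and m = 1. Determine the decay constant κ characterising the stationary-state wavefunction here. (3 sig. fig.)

Since E < U the TISE in this region is ψ'' = κ²ψ with κ = √(2m(U − E))/ℏ.
κ = √(2 × 1 × 5.988) = 3.461.

κ = 3.46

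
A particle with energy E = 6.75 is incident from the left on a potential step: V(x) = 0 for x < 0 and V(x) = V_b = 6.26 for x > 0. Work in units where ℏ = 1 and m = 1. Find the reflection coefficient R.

The wavenumbers are k₁ = √(2mE)/ℏ = 3.674 on the left and k₂ = √(2m(E − V_b))/ℏ = 0.9899 on the right.
Matching ψ and ψ′ at x = 0 gives r = (k₁ − k₂)/(k₁ + k₂), so R = r² = 0.3312 and T = 1 − R = 0.6688.

R = 0.331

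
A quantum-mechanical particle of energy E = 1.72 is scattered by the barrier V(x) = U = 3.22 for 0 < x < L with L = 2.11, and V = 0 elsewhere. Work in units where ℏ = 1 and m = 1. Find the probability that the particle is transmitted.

Since E < U the interior solution is evanescent with decay constant κ = √(2m(U − E))/ℏ = 1.732.
κL = 3.655, sinh(κL) = 19.31.
The exact tunnelling result is T⁻¹ = 1 + U² sinh²(κL) / [4E(U − E)] = 375.8, so T = 0.00266.

T = 0.00266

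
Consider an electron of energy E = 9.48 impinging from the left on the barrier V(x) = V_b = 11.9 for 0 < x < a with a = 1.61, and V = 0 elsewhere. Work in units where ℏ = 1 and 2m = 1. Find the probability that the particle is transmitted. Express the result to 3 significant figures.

T = 0.0172

Since E < V_b the interior solution is evanescent with decay constant κ = √(2m(V_b − E))/ℏ = 1.556.
κa = 2.505, sinh(κa) = 6.078.
Matching ψ, ψ′ at both faces gives T = [1 + V_b² sinh²(κa) / (4E(V_b − E))]⁻¹ = 1/58.01 = 0.0172.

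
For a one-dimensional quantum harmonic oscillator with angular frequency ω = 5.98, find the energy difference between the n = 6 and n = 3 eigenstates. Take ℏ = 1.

ΔE = 17.9

E_n = ℏω(n + ½), so ΔE = (6 − 3) ℏω = 3 × 5.98 = 17.94.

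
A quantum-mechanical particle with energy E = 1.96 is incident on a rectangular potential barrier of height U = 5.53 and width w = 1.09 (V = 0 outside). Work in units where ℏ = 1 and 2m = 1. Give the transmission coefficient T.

Since E < U the interior solution is evanescent with decay constant κ = √(2m(U − E))/ℏ = 1.889.
κw = 2.059, sinh(κw) = 3.857.
The exact tunnelling result is T⁻¹ = 1 + U² sinh²(κw) / [4E(U − E)] = 17.26, so T = 0.0580.

T = 0.0580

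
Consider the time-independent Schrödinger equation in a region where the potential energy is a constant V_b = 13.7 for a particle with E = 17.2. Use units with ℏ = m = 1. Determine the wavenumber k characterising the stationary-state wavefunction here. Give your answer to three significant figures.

With E > V_b the solution is oscillatory, ψ ∝ e^{±ikx} with k = √(2m(E − V_b))/ℏ.
k = √(2 × 1 × 3.5) = 2.646.

k = 2.65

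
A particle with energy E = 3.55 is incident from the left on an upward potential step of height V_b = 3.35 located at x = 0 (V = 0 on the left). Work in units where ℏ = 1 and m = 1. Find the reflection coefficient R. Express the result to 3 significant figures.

On each side the TISE gives plane waves with k = √(2m(E − V))/ℏ: k₁ = √(2·1·3.55) = 2.665, k₂ = √(2·1·0.2) = 0.6325.
Matching ψ and ψ′ at x = 0 gives r = (k₁ − k₂)/(k₁ + k₂), so R = r² = 0.3799 and T = 1 − R = 0.6201.

R = 0.380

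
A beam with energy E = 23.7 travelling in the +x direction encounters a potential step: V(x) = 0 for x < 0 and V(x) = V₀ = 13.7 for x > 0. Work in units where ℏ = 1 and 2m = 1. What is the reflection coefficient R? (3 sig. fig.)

R = 0.0451

The wavenumbers are k₁ = √(2mE)/ℏ = 4.868 on the left and k₂ = √(2m(E − V₀))/ℏ = 3.162 on the right.
Matching ψ and ψ′ at x = 0 gives r = (k₁ − k₂)/(k₁ + k₂), so R = r² = 0.04513 and T = 1 − R = 0.9549.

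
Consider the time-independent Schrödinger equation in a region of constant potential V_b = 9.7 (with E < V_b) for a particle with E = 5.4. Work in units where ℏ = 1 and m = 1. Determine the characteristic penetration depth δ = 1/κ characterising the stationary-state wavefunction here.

Since E < V_b the TISE in this region is ψ'' = κ²ψ with κ = √(2m(V_b − E))/ℏ.
κ = √(2 × 1 × 4.3) = 2.933. The penetration depth is δ = 1/κ = 0.341.

δ = 0.341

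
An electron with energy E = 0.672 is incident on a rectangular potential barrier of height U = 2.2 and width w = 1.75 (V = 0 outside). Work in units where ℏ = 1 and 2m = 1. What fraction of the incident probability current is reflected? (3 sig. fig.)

R = 0.956

E < U: inside the barrier ψ ∝ e^{±κx} with κ = √(2m(U − E))/ℏ = 1.236.
κw = 2.163, sinh(κw) = 4.292.
Matching ψ, ψ′ at both faces gives T = [1 + U² sinh²(κw) / (4E(U − E))]⁻¹ = 1/22.71 = 0.0440.
R = 1 − T = 0.956.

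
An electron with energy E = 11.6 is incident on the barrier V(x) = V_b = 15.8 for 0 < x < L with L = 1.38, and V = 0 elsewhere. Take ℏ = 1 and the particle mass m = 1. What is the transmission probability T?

E < V_b: inside the barrier ψ ∝ e^{±κx} with κ = √(2m(V_b − E))/ℏ = 2.898.
κL = 4.000, sinh(κL) = 27.28.
The exact tunnelling result is T⁻¹ = 1 + V_b² sinh²(κL) / [4E(V_b − E)] = 954.3, so T = 0.00105.

T = 0.00105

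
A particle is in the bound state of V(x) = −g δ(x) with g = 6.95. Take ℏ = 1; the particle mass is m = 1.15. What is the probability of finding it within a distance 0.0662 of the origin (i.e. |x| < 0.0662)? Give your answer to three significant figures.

The normalised bound state is ψ = √κ e^{−κ|x|} with κ = mg/ℏ² = 7.993.
P(|x| < d) = ∫_{−d}^{d} κ e^{−2κ|x|} dx = 1 − e^{−2κd} = 1 − e^{−1.058} = 0.6529.

P = 0.653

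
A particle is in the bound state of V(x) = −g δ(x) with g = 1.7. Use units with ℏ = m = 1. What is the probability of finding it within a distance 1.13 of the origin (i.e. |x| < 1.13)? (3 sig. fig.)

P = 0.979

The normalised bound state is ψ = √κ e^{−κ|x|} with κ = mg/ℏ² = 1.700.
P(|x| < d) = ∫_{−d}^{d} κ e^{−2κ|x|} dx = 1 − e^{−2κd} = 1 − e^{−3.842} = 0.9785.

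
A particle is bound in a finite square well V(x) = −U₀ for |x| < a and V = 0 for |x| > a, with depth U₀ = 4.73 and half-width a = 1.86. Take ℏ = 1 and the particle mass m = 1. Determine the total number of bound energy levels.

N = 4

Define the well-strength parameter z₀ = (a/ℏ)√(2mU₀) = 1.86 × √(2·1·4.73) = 5.721.
The even/odd transcendental equations gain one root per π/2 in z₀, giving N = 1 + ⌊2z₀/π⌋ = 1 + ⌊3.642⌋ = 4.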